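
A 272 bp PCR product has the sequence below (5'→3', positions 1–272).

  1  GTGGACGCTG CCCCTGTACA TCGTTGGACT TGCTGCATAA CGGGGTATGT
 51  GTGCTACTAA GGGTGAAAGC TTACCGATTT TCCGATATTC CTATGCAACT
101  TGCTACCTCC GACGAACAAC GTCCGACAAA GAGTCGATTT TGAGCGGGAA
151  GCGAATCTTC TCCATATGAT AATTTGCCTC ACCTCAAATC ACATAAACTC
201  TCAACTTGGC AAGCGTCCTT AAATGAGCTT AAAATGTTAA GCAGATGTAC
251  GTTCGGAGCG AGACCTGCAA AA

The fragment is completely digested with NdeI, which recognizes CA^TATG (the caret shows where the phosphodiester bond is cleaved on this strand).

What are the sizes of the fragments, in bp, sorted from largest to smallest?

164, 108 bp

The NdeI site (CATATG) starts at position 163.
NdeI cuts after base 2 of each site, so after position 164.
Linear molecule, 1 cut → 2 fragments:
  1–164 → 164 bp
  165–272 → 108 bp
Sorted largest to smallest: 164, 108 bp.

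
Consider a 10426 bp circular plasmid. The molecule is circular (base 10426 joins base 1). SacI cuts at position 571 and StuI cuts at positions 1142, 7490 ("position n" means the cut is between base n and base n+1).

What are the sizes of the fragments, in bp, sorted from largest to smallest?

6348, 3507, 571 bp

Combined cut positions (sorted): 571, 1142, 7490.
Circular molecule, 3 cuts → 3 fragments:
  1142 − 571 = 571 bp
  7490 − 1142 = 6348 bp
  wrap: 10426 − 7490 + 571 = 3507 bp
Sorted largest to smallest: 6348, 3507, 571 bp.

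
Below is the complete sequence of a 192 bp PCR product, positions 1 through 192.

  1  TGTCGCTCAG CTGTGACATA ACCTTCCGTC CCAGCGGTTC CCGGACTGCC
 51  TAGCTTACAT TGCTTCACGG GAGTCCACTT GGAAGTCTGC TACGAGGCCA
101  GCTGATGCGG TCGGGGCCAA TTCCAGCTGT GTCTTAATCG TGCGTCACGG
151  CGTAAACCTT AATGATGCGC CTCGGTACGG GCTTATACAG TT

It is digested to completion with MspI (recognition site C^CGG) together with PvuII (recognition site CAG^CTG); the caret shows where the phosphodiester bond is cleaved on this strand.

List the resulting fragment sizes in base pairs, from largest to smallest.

66, 60, 31, 25, 10 bp

The MspI site (CCGG) starts at position 41.
MspI cuts after the first base of each site, so after position 41.
PvuII sites (CAGCTG) start at positions 8, 99, 124.
PvuII cuts after base 3 of each site, so after positions 10, 101, 126.
Combined cut positions: 10, 41, 101, 126.
Linear molecule, 4 cuts → 5 fragments:
  1–10 → 10 bp
  11–41 → 31 bp
  42–101 → 60 bp
  102–126 → 25 bp
  127–192 → 66 bp
Sorted largest to smallest: 66, 60, 31, 25, 10 bp.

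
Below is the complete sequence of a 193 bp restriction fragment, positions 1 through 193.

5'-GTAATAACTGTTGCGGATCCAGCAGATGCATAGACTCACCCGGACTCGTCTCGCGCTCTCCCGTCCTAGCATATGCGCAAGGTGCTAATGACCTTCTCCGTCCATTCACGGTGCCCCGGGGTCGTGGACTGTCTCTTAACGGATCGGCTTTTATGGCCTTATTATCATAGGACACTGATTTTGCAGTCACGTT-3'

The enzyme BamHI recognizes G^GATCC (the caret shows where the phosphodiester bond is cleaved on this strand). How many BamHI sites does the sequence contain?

1

GGATCC occurs starting at position 15.
BamHI cuts at 1 site.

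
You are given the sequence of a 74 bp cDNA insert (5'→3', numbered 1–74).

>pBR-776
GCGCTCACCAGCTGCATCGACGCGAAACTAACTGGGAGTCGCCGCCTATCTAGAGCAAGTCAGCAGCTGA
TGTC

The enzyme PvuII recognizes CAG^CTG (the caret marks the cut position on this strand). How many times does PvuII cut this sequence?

CAGCTG occurs starting at positions 9, 64.
PvuII cuts at 2 sites.

2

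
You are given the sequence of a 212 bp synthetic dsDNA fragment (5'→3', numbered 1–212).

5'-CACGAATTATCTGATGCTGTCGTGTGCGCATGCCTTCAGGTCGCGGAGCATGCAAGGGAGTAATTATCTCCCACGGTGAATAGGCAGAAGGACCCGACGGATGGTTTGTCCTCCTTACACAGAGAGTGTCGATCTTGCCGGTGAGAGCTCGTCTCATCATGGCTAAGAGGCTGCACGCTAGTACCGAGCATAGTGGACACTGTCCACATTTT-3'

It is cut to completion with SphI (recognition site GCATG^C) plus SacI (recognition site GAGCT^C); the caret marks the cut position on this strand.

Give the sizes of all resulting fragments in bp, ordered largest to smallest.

SphI sites (GCATGC) start at positions 28, 48.
SphI cuts after base 5 of each site (before the last base), so after positions 32, 52.
The SacI site (GAGCTC) starts at position 145.
SacI cuts after base 5 of each site (before the last base), so after position 149.
Combined cut positions: 32, 52, 149.
Linear molecule, 3 cuts → 4 fragments:
  1–32 → 32 bp
  33–52 → 20 bp
  53–149 → 97 bp
  150–212 → 63 bp
Sorted largest to smallest: 97, 63, 32, 20 bp.

97, 63, 32, 20 bp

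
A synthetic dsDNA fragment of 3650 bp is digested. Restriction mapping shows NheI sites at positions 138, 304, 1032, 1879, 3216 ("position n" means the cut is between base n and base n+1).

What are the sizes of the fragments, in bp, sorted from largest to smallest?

1337, 847, 728, 434, 166, 138 bp

Linear molecule, 5 cuts → 6 fragments:
  138 − 0 = 138 bp
  304 − 138 = 166 bp
  1032 − 304 = 728 bp
  1879 − 1032 = 847 bp
  3216 − 1879 = 1337 bp
  3650 − 3216 = 434 bp
Sorted largest to smallest: 1337, 847, 728, 434, 166, 138 bp.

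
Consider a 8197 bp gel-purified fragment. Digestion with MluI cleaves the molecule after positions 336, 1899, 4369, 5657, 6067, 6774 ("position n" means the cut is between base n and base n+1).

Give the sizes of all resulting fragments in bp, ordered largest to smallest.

2470, 1563, 1423, 1288, 707, 410, 336 bp

Linear molecule, 6 cuts → 7 fragments:
  336 − 0 = 336 bp
  1899 − 336 = 1563 bp
  4369 − 1899 = 2470 bp
  5657 − 4369 = 1288 bp
  6067 − 5657 = 410 bp
  6774 − 6067 = 707 bp
  8197 − 6774 = 1423 bp
Sorted largest to smallest: 2470, 1563, 1423, 1288, 707, 410, 336 bp.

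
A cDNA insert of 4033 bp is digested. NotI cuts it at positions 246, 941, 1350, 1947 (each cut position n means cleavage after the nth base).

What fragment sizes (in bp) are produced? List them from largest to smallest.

2086, 695, 597, 409, 246 bp

Linear molecule, 4 cuts → 5 fragments:
  246 − 0 = 246 bp
  941 − 246 = 695 bp
  1350 − 941 = 409 bp
  1947 − 1350 = 597 bp
  4033 − 1947 = 2086 bp
Sorted largest to smallest: 2086, 695, 597, 409, 246 bp.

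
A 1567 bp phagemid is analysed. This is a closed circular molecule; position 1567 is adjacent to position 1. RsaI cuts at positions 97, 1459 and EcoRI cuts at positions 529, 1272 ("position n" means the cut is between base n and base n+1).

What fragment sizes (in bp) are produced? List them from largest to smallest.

743, 432, 205, 187 bp

Combined cut positions (sorted): 97, 529, 1272, 1459.
Circular molecule, 4 cuts → 4 fragments:
  529 − 97 = 432 bp
  1272 − 529 = 743 bp
  1459 − 1272 = 187 bp
  wrap: 1567 − 1459 + 97 = 205 bp
Sorted largest to smallest: 743, 432, 205, 187 bp.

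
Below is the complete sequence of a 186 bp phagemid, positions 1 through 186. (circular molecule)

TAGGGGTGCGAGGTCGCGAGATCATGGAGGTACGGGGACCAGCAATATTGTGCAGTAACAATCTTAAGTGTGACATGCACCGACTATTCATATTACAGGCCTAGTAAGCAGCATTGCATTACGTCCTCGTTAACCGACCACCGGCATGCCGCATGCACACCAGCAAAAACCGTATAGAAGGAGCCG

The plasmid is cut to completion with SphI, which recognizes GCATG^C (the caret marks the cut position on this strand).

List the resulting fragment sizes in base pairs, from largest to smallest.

SphI sites (GCATGC) start at positions 144, 151.
SphI cuts after base 5 of each site (before the last base), so after positions 148, 155.
Circular molecule, 2 cuts → 2 fragments:
  149–155 → 7 bp
  156–186 then 1–148 → 31 + 148 = 179 bp
Sorted largest to smallest: 179, 7 bp.

179, 7 bp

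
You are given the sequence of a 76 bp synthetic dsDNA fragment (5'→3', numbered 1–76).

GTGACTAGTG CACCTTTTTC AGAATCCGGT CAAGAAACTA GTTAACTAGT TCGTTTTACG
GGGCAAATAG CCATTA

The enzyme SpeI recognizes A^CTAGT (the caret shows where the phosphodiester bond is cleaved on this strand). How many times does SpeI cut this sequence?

ACTAGT occurs starting at positions 4, 37, 45.
SpeI cuts at 3 sites.

3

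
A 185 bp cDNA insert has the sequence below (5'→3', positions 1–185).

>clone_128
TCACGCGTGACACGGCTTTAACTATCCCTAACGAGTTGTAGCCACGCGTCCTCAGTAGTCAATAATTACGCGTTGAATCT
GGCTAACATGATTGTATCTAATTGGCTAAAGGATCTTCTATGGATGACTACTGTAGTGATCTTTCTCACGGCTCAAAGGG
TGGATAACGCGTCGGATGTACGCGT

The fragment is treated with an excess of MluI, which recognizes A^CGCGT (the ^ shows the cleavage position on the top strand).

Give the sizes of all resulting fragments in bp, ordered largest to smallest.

99, 41, 24, 13, 5, 3 bp

MluI sites (ACGCGT) start at positions 3, 44, 68, 167, 180.
MluI cuts after the first base of each site, so after positions 3, 44, 68, 167, 180.
Linear molecule, 5 cuts → 6 fragments:
  1–3 → 3 bp
  4–44 → 41 bp
  45–68 → 24 bp
  69–167 → 99 bp
  168–180 → 13 bp
  181–185 → 5 bp
Sorted largest to smallest: 99, 41, 24, 13, 5, 3 bp.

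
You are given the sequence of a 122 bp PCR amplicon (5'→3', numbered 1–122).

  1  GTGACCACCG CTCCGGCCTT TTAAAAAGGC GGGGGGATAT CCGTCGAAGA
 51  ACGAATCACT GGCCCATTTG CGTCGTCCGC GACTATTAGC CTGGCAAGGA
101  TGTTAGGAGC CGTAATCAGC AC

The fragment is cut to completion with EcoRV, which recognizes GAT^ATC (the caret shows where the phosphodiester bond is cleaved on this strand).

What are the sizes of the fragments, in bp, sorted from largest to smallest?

84, 38 bp

The EcoRV site (GATATC) starts at position 36.
EcoRV cuts after base 3 of each site, so after position 38.
Linear molecule, 1 cut → 2 fragments:
  1–38 → 38 bp
  39–122 → 84 bp
Sorted largest to smallest: 84, 38 bp.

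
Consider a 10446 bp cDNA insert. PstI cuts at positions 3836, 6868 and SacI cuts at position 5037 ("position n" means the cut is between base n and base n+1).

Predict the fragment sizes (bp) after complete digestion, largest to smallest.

3836, 3578, 1831, 1201 bp

Combined cut positions (sorted): 3836, 5037, 6868.
Linear molecule, 3 cuts → 4 fragments:
  3836 − 0 = 3836 bp
  5037 − 3836 = 1201 bp
  6868 − 5037 = 1831 bp
  10446 − 6868 = 3578 bp
Sorted largest to smallest: 3836, 3578, 1831, 1201 bp.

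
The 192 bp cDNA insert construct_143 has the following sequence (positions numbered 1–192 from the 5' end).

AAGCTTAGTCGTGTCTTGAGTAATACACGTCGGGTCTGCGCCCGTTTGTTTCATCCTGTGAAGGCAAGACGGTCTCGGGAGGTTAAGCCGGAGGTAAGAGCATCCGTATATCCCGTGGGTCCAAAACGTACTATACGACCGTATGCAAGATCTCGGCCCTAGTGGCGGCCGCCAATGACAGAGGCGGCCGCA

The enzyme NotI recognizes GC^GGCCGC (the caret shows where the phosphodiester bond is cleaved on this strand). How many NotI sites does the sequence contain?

2

GCGGCCGC occurs starting at positions 165, 184.
NotI cuts at 2 sites.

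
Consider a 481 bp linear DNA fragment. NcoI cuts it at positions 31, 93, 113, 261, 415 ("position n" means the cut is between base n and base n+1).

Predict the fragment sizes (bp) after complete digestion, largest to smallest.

Linear molecule, 5 cuts → 6 fragments:
  31 − 0 = 31 bp
  93 − 31 = 62 bp
  113 − 93 = 20 bp
  261 − 113 = 148 bp
  415 − 261 = 154 bp
  481 − 415 = 66 bp
Sorted largest to smallest: 154, 148, 66, 62, 31, 20 bp.

154, 148, 66, 62, 31, 20 bp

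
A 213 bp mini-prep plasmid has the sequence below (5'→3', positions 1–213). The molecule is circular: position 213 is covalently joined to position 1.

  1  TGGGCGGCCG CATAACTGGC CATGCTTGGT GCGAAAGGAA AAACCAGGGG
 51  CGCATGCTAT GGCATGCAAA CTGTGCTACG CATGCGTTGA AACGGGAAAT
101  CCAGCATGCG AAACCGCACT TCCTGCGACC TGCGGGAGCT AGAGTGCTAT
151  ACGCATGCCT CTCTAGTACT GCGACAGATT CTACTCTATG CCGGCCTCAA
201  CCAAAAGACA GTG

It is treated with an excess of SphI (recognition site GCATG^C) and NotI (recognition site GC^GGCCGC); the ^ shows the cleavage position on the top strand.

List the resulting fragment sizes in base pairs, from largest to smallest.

SphI sites (GCATGC) start at positions 52, 62, 80, 104, 153.
SphI cuts after base 5 of each site (before the last base), so after positions 56, 66, 84, 108, 157.
The NotI site (GCGGCCGC) starts at position 4.
NotI cuts after base 2 of each site, so after position 5.
Combined cut positions: 5, 56, 66, 84, 108, 157.
Circular molecule, 6 cuts → 6 fragments:
  6–56 → 51 bp
  57–66 → 10 bp
  67–84 → 18 bp
  85–108 → 24 bp
  109–157 → 49 bp
  158–213 then 1–5 → 56 + 5 = 61 bp
Sorted largest to smallest: 61, 51, 49, 24, 18, 10 bp.

61, 51, 49, 24, 18, 10 bp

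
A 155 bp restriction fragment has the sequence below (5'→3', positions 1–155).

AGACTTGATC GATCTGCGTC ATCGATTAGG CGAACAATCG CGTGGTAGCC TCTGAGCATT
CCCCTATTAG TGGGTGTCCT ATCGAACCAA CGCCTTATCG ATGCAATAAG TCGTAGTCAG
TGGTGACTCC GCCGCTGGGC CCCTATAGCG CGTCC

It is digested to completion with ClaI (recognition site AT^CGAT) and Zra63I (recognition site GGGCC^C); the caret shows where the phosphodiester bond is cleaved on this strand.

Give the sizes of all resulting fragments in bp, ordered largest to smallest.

76, 43, 14, 13, 9 bp

ClaI sites (ATCGAT) start at positions 8, 21, 97.
ClaI cuts after base 2 of each site, so after positions 9, 22, 98.
The Zra63I site (GGGCCC) starts at position 137.
Zra63I cuts after base 5 of each site (before the last base), so after position 141.
Combined cut positions: 9, 22, 98, 141.
Linear molecule, 4 cuts → 5 fragments:
  1–9 → 9 bp
  10–22 → 13 bp
  23–98 → 76 bp
  99–141 → 43 bp
  142–155 → 14 bp
Sorted largest to smallest: 76, 43, 14, 13, 9 bp.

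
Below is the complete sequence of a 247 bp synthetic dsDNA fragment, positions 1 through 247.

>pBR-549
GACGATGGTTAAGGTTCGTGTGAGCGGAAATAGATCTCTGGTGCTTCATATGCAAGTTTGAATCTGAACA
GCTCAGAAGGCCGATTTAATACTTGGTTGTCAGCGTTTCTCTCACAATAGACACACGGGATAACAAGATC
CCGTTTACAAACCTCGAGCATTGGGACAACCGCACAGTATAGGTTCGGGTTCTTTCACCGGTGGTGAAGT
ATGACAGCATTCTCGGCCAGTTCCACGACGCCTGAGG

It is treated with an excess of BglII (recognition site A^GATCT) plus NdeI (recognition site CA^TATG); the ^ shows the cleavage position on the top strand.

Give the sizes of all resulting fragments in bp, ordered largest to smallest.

The BglII site (AGATCT) starts at position 32.
BglII cuts after the first base of each site, so after position 32.
The NdeI site (CATATG) starts at position 47.
NdeI cuts after base 2 of each site, so after position 48.
Combined cut positions: 32, 48.
Linear molecule, 2 cuts → 3 fragments:
  1–32 → 32 bp
  33–48 → 16 bp
  49–247 → 199 bp
Sorted largest to smallest: 199, 32, 16 bp.

199, 32, 16 bp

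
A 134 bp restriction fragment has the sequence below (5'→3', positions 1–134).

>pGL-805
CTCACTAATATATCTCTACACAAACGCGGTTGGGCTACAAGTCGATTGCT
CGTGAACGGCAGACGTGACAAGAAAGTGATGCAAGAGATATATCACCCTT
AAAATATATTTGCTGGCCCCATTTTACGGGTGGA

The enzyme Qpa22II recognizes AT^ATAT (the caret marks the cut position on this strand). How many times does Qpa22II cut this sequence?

ATATAT occurs starting at positions 8, 88, 104.
Qpa22II cuts at 3 sites.

3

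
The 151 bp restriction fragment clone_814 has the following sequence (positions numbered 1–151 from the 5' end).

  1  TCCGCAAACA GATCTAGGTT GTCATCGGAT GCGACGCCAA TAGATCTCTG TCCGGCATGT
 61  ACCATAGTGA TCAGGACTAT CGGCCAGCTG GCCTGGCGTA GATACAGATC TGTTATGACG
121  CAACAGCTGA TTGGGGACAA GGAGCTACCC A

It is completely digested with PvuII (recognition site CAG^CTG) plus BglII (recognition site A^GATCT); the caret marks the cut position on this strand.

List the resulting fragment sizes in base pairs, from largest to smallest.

45, 32, 25, 20, 19, 10 bp

PvuII sites (CAGCTG) start at positions 85, 124.
PvuII cuts after base 3 of each site, so after positions 87, 126.
BglII sites (AGATCT) start at positions 10, 42, 106.
BglII cuts after the first base of each site, so after positions 10, 42, 106.
Combined cut positions: 10, 42, 87, 106, 126.
Linear molecule, 5 cuts → 6 fragments:
  1–10 → 10 bp
  11–42 → 32 bp
  43–87 → 45 bp
  88–106 → 19 bp
  107–126 → 20 bp
  127–151 → 25 bp
Sorted largest to smallest: 45, 32, 25, 20, 19, 10 bp.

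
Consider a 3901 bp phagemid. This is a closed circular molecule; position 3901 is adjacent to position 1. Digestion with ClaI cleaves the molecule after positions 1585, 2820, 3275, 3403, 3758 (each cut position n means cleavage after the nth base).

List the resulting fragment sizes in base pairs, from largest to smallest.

1728, 1235, 455, 355, 128 bp

Circular molecule, 5 cuts → 5 fragments:
  2820 − 1585 = 1235 bp
  3275 − 2820 = 455 bp
  3403 − 3275 = 128 bp
  3758 − 3403 = 355 bp
  wrap: 3901 − 3758 + 1585 = 1728 bp
Sorted largest to smallest: 1728, 1235, 455, 355, 128 bp.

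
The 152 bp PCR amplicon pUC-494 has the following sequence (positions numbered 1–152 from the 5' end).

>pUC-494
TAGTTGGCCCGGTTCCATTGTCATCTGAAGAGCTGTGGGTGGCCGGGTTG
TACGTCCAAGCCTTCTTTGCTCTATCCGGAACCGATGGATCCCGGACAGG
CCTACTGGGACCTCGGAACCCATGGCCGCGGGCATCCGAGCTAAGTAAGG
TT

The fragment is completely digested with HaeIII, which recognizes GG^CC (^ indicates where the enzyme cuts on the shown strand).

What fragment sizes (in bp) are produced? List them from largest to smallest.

58, 35, 27, 25, 7 bp

HaeIII sites (GGCC) start at positions 6, 41, 99, 124.
HaeIII cuts after base 2 of each site, so after positions 7, 42, 100, 125.
Linear molecule, 4 cuts → 5 fragments:
  1–7 → 7 bp
  8–42 → 35 bp
  43–100 → 58 bp
  101–125 → 25 bp
  126–152 → 27 bp
Sorted largest to smallest: 58, 35, 27, 25, 7 bp.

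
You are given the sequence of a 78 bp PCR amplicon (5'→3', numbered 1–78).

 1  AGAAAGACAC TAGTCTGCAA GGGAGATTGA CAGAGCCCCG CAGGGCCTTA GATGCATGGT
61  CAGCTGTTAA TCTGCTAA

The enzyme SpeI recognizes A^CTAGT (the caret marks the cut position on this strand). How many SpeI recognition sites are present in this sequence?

1

ACTAGT occurs starting at position 9.
SpeI cuts at 1 site.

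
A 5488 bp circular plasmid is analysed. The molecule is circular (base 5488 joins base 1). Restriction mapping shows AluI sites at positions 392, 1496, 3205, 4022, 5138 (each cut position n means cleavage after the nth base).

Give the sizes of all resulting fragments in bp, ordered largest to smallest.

Circular molecule, 5 cuts → 5 fragments:
  1496 − 392 = 1104 bp
  3205 − 1496 = 1709 bp
  4022 − 3205 = 817 bp
  5138 − 4022 = 1116 bp
  wrap: 5488 − 5138 + 392 = 742 bp
Sorted largest to smallest: 1709, 1116, 1104, 817, 742 bp.

1709, 1116, 1104, 817, 742 bp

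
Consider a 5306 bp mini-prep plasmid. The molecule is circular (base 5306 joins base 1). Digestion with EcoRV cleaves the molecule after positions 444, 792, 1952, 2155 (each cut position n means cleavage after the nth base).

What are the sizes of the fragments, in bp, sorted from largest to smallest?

3595, 1160, 348, 203 bp

Circular molecule, 4 cuts → 4 fragments:
  792 − 444 = 348 bp
  1952 − 792 = 1160 bp
  2155 − 1952 = 203 bp
  wrap: 5306 − 2155 + 444 = 3595 bp
Sorted largest to smallest: 3595, 1160, 348, 203 bp.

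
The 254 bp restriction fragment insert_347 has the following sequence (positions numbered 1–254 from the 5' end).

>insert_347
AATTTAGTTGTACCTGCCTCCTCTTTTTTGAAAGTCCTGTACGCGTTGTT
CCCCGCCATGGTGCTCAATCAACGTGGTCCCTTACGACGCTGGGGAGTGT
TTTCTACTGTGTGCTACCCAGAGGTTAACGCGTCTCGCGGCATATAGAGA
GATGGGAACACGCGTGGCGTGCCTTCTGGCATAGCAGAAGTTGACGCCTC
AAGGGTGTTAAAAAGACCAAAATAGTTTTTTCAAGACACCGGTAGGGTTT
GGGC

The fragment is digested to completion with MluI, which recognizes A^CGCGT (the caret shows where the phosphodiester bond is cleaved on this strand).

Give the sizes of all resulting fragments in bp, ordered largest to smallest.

MluI sites (ACGCGT) start at positions 41, 128, 160.
MluI cuts after the first base of each site, so after positions 41, 128, 160.
Linear molecule, 3 cuts → 4 fragments:
  1–41 → 41 bp
  42–128 → 87 bp
  129–160 → 32 bp
  161–254 → 94 bp
Sorted largest to smallest: 94, 87, 41, 32 bp.

94, 87, 41, 32 bp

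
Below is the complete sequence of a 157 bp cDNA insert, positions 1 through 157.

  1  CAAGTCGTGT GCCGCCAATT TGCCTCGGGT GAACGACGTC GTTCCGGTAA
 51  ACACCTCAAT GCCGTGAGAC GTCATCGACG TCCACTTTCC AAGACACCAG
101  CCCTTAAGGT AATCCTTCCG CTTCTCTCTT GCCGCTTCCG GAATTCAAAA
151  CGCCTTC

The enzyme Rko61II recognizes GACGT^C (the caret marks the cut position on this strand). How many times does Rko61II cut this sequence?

3

GACGTC occurs starting at positions 35, 68, 77.
Rko61II cuts at 3 sites.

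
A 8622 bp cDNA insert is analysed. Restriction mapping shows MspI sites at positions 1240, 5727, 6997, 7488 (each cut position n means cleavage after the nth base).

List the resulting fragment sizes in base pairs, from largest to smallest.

Linear molecule, 4 cuts → 5 fragments:
  1240 − 0 = 1240 bp
  5727 − 1240 = 4487 bp
  6997 − 5727 = 1270 bp
  7488 − 6997 = 491 bp
  8622 − 7488 = 1134 bp
Sorted largest to smallest: 4487, 1270, 1240, 1134, 491 bp.

4487, 1270, 1240, 1134, 491 bp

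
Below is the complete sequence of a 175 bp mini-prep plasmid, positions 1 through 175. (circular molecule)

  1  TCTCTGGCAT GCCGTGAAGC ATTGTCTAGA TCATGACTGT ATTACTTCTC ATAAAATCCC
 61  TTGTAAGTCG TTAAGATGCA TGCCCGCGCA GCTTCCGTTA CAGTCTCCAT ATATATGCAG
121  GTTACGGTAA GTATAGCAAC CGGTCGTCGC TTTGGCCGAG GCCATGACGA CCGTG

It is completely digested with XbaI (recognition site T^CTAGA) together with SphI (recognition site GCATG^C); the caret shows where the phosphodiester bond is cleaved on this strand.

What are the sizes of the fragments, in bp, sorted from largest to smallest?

104, 57, 14 bp

The XbaI site (TCTAGA) starts at position 25.
XbaI cuts after the first base of each site, so after position 25.
SphI sites (GCATGC) start at positions 7, 78.
SphI cuts after base 5 of each site (before the last base), so after positions 11, 82.
Combined cut positions: 11, 25, 82.
Circular molecule, 3 cuts → 3 fragments:
  12–25 → 14 bp
  26–82 → 57 bp
  83–175 then 1–11 → 93 + 11 = 104 bp
Sorted largest to smallest: 104, 57, 14 bp.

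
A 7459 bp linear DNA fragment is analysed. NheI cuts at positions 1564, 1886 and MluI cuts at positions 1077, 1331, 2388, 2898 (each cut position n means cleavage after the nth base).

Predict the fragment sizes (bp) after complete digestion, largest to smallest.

Combined cut positions (sorted): 1077, 1331, 1564, 1886, 2388, 2898.
Linear molecule, 6 cuts → 7 fragments:
  1077 − 0 = 1077 bp
  1331 − 1077 = 254 bp
  1564 − 1331 = 233 bp
  1886 − 1564 = 322 bp
  2388 − 1886 = 502 bp
  2898 − 2388 = 510 bp
  7459 − 2898 = 4561 bp
Sorted largest to smallest: 4561, 1077, 510, 502, 322, 254, 233 bp.

4561, 1077, 510, 502, 322, 254, 233 bp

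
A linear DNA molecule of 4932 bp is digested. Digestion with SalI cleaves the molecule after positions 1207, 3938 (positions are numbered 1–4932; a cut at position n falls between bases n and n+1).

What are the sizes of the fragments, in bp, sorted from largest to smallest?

Linear molecule, 2 cuts → 3 fragments:
  1207 − 0 = 1207 bp
  3938 − 1207 = 2731 bp
  4932 − 3938 = 994 bp
Sorted largest to smallest: 2731, 1207, 994 bp.

2731, 1207, 994 bp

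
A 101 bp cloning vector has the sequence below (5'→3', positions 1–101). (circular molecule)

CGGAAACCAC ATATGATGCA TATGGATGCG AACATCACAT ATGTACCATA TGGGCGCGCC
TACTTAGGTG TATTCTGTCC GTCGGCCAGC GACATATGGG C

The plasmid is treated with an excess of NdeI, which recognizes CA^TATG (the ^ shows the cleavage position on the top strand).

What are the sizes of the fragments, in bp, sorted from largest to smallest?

NdeI sites (CATATG) start at positions 10, 19, 38, 47, 93.
NdeI cuts after base 2 of each site, so after positions 11, 20, 39, 48, 94.
Circular molecule, 5 cuts → 5 fragments:
  12–20 → 9 bp
  21–39 → 19 bp
  40–48 → 9 bp
  49–94 → 46 bp
  95–101 then 1–11 → 7 + 11 = 18 bp
Sorted largest to smallest: 46, 19, 18, 9, 9 bp.

46, 19, 18, 9, 9 bp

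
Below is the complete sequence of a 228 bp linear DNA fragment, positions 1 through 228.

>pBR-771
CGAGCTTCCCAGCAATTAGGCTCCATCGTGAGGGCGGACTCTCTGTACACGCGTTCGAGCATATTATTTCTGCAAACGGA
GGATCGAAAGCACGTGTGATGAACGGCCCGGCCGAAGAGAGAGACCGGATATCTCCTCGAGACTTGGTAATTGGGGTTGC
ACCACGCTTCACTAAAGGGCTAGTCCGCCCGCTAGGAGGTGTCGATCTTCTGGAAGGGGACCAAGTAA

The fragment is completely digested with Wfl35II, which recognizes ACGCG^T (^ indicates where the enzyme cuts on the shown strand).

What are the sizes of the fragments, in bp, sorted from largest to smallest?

The Wfl35II site (ACGCGT) starts at position 49.
Wfl35II cuts after base 5 of each site (before the last base), so after position 53.
Linear molecule, 1 cut → 2 fragments:
  1–53 → 53 bp
  54–228 → 175 bp
Sorted largest to smallest: 175, 53 bp.

175, 53 bp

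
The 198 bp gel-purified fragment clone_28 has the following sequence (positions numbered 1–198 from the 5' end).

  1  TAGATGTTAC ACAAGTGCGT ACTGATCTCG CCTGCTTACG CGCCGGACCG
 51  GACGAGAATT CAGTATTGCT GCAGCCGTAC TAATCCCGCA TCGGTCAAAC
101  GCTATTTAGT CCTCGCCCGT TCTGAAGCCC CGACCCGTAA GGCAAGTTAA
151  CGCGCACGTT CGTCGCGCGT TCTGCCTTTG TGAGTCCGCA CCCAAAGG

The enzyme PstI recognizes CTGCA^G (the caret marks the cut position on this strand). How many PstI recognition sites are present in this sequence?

1

CTGCAG occurs starting at position 69.
PstI cuts at 1 site.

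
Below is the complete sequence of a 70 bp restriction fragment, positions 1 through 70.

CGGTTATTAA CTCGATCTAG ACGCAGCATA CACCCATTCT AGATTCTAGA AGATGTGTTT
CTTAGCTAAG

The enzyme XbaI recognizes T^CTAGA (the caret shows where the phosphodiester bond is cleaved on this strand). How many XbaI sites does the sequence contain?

TCTAGA occurs starting at positions 16, 38, 45.
XbaI cuts at 3 sites.

3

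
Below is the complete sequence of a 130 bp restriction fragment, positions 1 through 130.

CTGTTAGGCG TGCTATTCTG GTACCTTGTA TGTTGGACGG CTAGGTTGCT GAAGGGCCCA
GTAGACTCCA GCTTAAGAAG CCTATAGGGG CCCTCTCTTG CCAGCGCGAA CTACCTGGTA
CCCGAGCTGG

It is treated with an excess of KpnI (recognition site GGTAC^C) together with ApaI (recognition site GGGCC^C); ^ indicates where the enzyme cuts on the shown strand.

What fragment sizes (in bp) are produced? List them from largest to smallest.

34, 34, 29, 24, 9 bp

KpnI sites (GGTACC) start at positions 20, 117.
KpnI cuts after base 5 of each site (before the last base), so after positions 24, 121.
ApaI sites (GGGCCC) start at positions 54, 88.
ApaI cuts after base 5 of each site (before the last base), so after positions 58, 92.
Combined cut positions: 24, 58, 92, 121.
Linear molecule, 4 cuts → 5 fragments:
  1–24 → 24 bp
  25–58 → 34 bp
  59–92 → 34 bp
  93–121 → 29 bp
  122–130 → 9 bp
Sorted largest to smallest: 34, 34, 29, 24, 9 bp.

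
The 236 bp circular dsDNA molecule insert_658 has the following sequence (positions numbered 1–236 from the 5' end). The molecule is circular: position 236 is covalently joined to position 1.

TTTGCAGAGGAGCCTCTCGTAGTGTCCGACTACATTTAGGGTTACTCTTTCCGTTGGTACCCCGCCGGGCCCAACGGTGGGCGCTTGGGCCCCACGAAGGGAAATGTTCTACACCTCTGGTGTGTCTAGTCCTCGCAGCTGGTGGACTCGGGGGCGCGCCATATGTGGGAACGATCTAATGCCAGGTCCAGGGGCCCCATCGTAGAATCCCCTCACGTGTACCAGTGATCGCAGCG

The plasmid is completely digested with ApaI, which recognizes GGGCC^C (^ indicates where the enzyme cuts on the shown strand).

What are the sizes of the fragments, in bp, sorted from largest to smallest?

ApaI sites (GGGCCC) start at positions 67, 87, 192.
ApaI cuts after base 5 of each site (before the last base), so after positions 71, 91, 196.
Circular molecule, 3 cuts → 3 fragments:
  72–91 → 20 bp
  92–196 → 105 bp
  197–236 then 1–71 → 40 + 71 = 111 bp
Sorted largest to smallest: 111, 105, 20 bp.

111, 105, 20 bp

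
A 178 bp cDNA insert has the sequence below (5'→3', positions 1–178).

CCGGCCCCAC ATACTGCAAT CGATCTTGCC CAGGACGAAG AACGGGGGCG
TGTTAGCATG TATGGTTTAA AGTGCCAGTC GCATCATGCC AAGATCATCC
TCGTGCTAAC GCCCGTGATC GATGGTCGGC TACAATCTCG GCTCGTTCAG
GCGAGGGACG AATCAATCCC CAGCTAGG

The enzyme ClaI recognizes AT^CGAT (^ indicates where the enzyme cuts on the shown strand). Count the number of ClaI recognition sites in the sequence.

2

ATCGAT occurs starting at positions 19, 118.
ClaI cuts at 2 sites.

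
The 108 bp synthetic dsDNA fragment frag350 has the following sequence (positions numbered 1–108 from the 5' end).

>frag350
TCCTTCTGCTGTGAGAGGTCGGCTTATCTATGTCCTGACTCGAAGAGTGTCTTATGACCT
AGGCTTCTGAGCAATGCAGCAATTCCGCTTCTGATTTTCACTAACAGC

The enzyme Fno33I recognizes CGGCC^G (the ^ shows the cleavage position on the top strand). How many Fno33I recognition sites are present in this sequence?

No occurrence of CGGCCG is present in the sequence.
Fno33I does not cut: 0 sites.

0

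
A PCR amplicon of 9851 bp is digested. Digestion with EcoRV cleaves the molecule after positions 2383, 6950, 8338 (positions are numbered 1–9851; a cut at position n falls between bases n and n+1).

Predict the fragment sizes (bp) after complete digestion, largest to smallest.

Linear molecule, 3 cuts → 4 fragments:
  2383 − 0 = 2383 bp
  6950 − 2383 = 4567 bp
  8338 − 6950 = 1388 bp
  9851 − 8338 = 1513 bp
Sorted largest to smallest: 4567, 2383, 1513, 1388 bp.

4567, 2383, 1513, 1388 bp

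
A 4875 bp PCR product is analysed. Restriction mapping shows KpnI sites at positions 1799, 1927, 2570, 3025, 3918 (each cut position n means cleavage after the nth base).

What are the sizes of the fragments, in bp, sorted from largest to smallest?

1799, 957, 893, 643, 455, 128 bp

Linear molecule, 5 cuts → 6 fragments:
  1799 − 0 = 1799 bp
  1927 − 1799 = 128 bp
  2570 − 1927 = 643 bp
  3025 − 2570 = 455 bp
  3918 − 3025 = 893 bp
  4875 − 3918 = 957 bp
Sorted largest to smallest: 1799, 957, 893, 643, 455, 128 bp.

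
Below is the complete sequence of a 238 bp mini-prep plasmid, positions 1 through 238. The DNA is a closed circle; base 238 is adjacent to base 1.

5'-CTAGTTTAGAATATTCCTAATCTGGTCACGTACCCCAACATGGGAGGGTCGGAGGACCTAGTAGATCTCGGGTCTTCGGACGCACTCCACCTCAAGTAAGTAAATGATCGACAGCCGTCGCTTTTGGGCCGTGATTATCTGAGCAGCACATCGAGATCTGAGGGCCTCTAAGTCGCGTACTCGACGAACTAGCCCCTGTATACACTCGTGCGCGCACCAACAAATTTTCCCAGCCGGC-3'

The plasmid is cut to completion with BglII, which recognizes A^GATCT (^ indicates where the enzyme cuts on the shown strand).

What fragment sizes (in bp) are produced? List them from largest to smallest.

BglII sites (AGATCT) start at positions 63, 154.
BglII cuts after the first base of each site, so after positions 63, 154.
Circular molecule, 2 cuts → 2 fragments:
  64–154 → 91 bp
  155–238 then 1–63 → 84 + 63 = 147 bp
Sorted largest to smallest: 147, 91 bp.

147, 91 bp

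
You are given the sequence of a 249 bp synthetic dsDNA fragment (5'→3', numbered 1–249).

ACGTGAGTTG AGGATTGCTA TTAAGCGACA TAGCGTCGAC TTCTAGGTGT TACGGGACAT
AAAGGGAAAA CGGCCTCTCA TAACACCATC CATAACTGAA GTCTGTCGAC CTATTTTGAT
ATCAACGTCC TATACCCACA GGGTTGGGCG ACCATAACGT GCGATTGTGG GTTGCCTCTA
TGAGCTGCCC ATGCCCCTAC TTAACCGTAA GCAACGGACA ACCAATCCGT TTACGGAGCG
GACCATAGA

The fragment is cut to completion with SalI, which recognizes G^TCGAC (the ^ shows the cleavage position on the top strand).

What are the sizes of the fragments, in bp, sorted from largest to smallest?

144, 70, 35 bp

SalI sites (GTCGAC) start at positions 35, 105.
SalI cuts after the first base of each site, so after positions 35, 105.
Linear molecule, 2 cuts → 3 fragments:
  1–35 → 35 bp
  36–105 → 70 bp
  106–249 → 144 bp
Sorted largest to smallest: 144, 70, 35 bp.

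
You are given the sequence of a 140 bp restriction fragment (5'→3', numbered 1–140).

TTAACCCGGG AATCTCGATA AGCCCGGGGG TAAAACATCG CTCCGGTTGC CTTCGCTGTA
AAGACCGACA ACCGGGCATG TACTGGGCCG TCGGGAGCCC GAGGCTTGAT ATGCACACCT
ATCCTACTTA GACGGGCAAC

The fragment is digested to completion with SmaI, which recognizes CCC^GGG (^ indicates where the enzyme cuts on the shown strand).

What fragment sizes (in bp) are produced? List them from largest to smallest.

SmaI sites (CCCGGG) start at positions 5, 23.
SmaI cuts after base 3 of each site, so after positions 7, 25.
Linear molecule, 2 cuts → 3 fragments:
  1–7 → 7 bp
  8–25 → 18 bp
  26–140 → 115 bp
Sorted largest to smallest: 115, 18, 7 bp.

115, 18, 7 bp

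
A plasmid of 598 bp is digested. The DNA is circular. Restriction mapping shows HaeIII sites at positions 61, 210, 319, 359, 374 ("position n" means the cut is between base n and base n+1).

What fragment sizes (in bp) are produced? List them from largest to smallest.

Circular molecule, 5 cuts → 5 fragments:
  210 − 61 = 149 bp
  319 − 210 = 109 bp
  359 − 319 = 40 bp
  374 − 359 = 15 bp
  wrap: 598 − 374 + 61 = 285 bp
Sorted largest to smallest: 285, 149, 109, 40, 15 bp.

285, 149, 109, 40, 15 bp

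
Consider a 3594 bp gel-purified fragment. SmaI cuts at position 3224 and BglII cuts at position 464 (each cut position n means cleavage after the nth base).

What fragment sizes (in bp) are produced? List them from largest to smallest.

Combined cut positions (sorted): 464, 3224.
Linear molecule, 2 cuts → 3 fragments:
  464 − 0 = 464 bp
  3224 − 464 = 2760 bp
  3594 − 3224 = 370 bp
Sorted largest to smallest: 2760, 464, 370 bp.

2760, 464, 370 bp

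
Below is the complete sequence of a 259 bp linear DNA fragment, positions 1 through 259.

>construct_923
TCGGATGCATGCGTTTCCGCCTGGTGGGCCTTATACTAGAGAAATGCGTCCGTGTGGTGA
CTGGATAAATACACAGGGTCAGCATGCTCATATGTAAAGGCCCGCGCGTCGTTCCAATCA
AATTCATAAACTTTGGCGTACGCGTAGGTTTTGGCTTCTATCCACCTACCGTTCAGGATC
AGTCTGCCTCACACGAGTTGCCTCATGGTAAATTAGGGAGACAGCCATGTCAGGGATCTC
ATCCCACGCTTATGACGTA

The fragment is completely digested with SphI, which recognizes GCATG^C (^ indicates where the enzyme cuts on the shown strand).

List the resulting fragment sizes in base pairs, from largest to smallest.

173, 75, 11 bp

SphI sites (GCATGC) start at positions 7, 82.
SphI cuts after base 5 of each site (before the last base), so after positions 11, 86.
Linear molecule, 2 cuts → 3 fragments:
  1–11 → 11 bp
  12–86 → 75 bp
  87–259 → 173 bp
Sorted largest to smallest: 173, 75, 11 bp.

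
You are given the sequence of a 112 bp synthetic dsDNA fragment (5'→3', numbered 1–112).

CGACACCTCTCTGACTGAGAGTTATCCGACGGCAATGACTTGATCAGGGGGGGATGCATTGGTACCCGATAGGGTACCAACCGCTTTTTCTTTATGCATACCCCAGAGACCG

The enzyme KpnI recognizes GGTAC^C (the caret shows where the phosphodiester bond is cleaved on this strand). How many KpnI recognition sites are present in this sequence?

GGTACC occurs starting at positions 61, 73.
KpnI cuts at 2 sites.

2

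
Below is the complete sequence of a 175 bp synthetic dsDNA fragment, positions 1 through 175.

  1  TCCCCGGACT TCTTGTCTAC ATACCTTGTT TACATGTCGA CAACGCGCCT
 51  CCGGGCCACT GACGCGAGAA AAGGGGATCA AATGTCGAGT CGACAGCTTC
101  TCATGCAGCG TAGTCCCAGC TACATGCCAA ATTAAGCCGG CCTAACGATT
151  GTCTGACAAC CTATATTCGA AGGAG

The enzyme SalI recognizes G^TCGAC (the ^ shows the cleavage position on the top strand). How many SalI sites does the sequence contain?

2

GTCGAC occurs starting at positions 36, 89.
SalI cuts at 2 sites.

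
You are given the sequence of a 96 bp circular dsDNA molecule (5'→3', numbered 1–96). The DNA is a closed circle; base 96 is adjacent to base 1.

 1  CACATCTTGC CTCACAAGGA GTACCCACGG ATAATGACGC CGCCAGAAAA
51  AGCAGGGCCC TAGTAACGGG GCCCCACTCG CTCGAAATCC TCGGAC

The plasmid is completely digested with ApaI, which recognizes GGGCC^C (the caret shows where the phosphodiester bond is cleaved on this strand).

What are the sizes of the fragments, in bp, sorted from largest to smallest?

ApaI sites (GGGCCC) start at positions 55, 69.
ApaI cuts after base 5 of each site (before the last base), so after positions 59, 73.
Circular molecule, 2 cuts → 2 fragments:
  60–73 → 14 bp
  74–96 then 1–59 → 23 + 59 = 82 bp
Sorted largest to smallest: 82, 14 bp.

82, 14 bp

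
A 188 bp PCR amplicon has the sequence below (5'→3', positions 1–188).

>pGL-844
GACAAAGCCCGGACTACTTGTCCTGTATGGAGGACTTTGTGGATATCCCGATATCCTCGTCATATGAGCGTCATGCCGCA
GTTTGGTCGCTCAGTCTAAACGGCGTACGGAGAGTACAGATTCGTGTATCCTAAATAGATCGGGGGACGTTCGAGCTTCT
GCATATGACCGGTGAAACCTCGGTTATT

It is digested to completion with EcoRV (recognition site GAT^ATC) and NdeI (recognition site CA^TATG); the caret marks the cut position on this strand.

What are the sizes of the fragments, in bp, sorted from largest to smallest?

101, 44, 25, 10, 8 bp

EcoRV sites (GATATC) start at positions 42, 50.
EcoRV cuts after base 3 of each site, so after positions 44, 52.
NdeI sites (CATATG) start at positions 61, 162.
NdeI cuts after base 2 of each site, so after positions 62, 163.
Combined cut positions: 44, 52, 62, 163.
Linear molecule, 4 cuts → 5 fragments:
  1–44 → 44 bp
  45–52 → 8 bp
  53–62 → 10 bp
  63–163 → 101 bp
  164–188 → 25 bp
Sorted largest to smallest: 101, 44, 25, 10, 8 bp.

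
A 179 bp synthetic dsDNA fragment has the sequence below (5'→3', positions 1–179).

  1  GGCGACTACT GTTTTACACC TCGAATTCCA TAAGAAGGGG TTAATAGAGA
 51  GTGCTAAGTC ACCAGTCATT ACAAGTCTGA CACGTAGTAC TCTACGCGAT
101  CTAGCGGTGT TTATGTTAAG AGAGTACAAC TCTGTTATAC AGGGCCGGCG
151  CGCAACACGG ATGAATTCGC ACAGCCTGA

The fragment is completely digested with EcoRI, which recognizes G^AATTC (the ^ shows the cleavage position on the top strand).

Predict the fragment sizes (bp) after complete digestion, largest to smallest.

140, 23, 16 bp

EcoRI sites (GAATTC) start at positions 23, 163.
EcoRI cuts after the first base of each site, so after positions 23, 163.
Linear molecule, 2 cuts → 3 fragments:
  1–23 → 23 bp
  24–163 → 140 bp
  164–179 → 16 bp
Sorted largest to smallest: 140, 23, 16 bp.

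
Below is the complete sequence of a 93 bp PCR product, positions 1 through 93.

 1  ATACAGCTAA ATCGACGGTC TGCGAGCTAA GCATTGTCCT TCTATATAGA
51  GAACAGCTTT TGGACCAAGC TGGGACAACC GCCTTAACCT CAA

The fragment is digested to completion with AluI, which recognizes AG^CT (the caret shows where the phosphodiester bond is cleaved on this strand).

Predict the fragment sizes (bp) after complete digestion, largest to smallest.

AluI sites (AGCT) start at positions 5, 25, 55, 68.
AluI cuts after base 2 of each site, so after positions 6, 26, 56, 69.
Linear molecule, 4 cuts → 5 fragments:
  1–6 → 6 bp
  7–26 → 20 bp
  27–56 → 30 bp
  57–69 → 13 bp
  70–93 → 24 bp
Sorted largest to smallest: 30, 24, 20, 13, 6 bp.

30, 24, 20, 13, 6 bp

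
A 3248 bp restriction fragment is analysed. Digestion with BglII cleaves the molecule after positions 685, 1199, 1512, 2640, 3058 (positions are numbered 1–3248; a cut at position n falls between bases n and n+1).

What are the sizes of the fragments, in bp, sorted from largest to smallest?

Linear molecule, 5 cuts → 6 fragments:
  685 − 0 = 685 bp
  1199 − 685 = 514 bp
  1512 − 1199 = 313 bp
  2640 − 1512 = 1128 bp
  3058 − 2640 = 418 bp
  3248 − 3058 = 190 bp
Sorted largest to smallest: 1128, 685, 514, 418, 313, 190 bp.

1128, 685, 514, 418, 313, 190 bp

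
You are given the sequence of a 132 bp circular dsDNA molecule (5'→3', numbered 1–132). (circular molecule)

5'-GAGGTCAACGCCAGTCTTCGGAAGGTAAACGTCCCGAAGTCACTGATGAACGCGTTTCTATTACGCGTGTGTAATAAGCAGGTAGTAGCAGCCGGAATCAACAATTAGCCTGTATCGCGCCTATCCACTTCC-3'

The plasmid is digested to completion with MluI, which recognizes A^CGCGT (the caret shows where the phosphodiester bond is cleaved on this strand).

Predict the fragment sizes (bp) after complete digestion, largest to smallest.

MluI sites (ACGCGT) start at positions 50, 63.
MluI cuts after the first base of each site, so after positions 50, 63.
Circular molecule, 2 cuts → 2 fragments:
  51–63 → 13 bp
  64–132 then 1–50 → 69 + 50 = 119 bp
Sorted largest to smallest: 119, 13 bp.

119, 13 bp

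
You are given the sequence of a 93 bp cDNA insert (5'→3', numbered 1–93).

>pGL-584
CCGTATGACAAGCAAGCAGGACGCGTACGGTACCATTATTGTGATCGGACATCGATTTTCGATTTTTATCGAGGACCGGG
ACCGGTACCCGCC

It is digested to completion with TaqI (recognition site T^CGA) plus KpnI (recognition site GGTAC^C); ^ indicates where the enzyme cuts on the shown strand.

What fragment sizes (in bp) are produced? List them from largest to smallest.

33, 19, 19, 10, 7, 5 bp

TaqI sites (TCGA) start at positions 52, 59, 69.
TaqI cuts after the first base of each site, so after positions 52, 59, 69.
KpnI sites (GGTACC) start at positions 29, 84.
KpnI cuts after base 5 of each site (before the last base), so after positions 33, 88.
Combined cut positions: 33, 52, 59, 69, 88.
Linear molecule, 5 cuts → 6 fragments:
  1–33 → 33 bp
  34–52 → 19 bp
  53–59 → 7 bp
  60–69 → 10 bp
  70–88 → 19 bp
  89–93 → 5 bp
Sorted largest to smallest: 33, 19, 19, 10, 7, 5 bp.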